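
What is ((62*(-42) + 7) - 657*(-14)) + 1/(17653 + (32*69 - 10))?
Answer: 131036452/19851 ≈ 6601.0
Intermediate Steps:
((62*(-42) + 7) - 657*(-14)) + 1/(17653 + (32*69 - 10)) = ((-2604 + 7) + 9198) + 1/(17653 + (2208 - 10)) = (-2597 + 9198) + 1/(17653 + 2198) = 6601 + 1/19851 = 131036452/19851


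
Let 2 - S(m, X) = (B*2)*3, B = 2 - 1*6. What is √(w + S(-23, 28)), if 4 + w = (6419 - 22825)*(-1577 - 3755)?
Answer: 3*√9719646 ≈ 9352.9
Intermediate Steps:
B = -4 (B = 2 - 6 = -4)
S(m, X) = 26 (S(m, X) = 2 - (-4*2)*3 = 2 - (-8)*3 = 2 - 1*(-24) = 2 + 24 = 26)
w = 87476788 (w = -4 + (6419 - 22825)*(-1577 - 3755) = -4 - 16406*(-5332) = -4 + 87476792 = 87476788)
√(w + S(-23, 28)) = √(87476788 + 26) = √87476814 = 3*√9719646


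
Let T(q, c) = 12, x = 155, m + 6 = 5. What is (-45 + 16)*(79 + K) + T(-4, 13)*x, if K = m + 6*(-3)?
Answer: 120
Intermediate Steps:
m = -1 (m = -6 + 5 = -1)
K = -19 (K = -1 + 6*(-3) = -1 - 18 = -19)
(-45 + 16)*(79 + K) + T(-4, 13)*x = (-45 + 16)*(79 - 19) + 12*155 = -29*60 + 1860 = -1740 + 1860 = 120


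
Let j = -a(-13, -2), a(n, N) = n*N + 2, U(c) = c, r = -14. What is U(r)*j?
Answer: 392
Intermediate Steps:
a(n, N) = 2 + N*n (a(n, N) = N*n + 2 = 2 + N*n)
j = -28 (j = -(2 - 2*(-13)) = -(2 + 26) = -1*28 = -28)
U(r)*j = -14*(-28) = 392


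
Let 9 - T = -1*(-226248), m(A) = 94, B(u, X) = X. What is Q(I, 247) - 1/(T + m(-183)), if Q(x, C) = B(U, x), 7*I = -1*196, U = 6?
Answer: -6332059/226145 ≈ -28.000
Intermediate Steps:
I = -28 (I = (-1*196)/7 = (⅐)*(-196) = -28)
Q(x, C) = x
T = -226239 (T = 9 - (-1)*(-226248) = 9 - 1*226248 = 9 - 226248 = -226239)
Q(I, 247) - 1/(T + m(-183)) = -28 - 1/(-226239 + 94) = -28 - 1/(-226145) = -28 - 1*(-1/226145) = -28 + 1/226145 = -6332059/226145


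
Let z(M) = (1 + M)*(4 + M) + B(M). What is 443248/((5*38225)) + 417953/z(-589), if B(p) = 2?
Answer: 232350600661/65743559750 ≈ 3.5342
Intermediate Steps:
z(M) = 2 + (1 + M)*(4 + M) (z(M) = (1 + M)*(4 + M) + 2 = 2 + (1 + M)*(4 + M))
443248/((5*38225)) + 417953/z(-589) = 443248/((5*38225)) + 417953/(6 + (-589)² + 5*(-589)) = 443248/191125 + 417953/(6 + 346921 - 2945) = 443248*(1/191125) + 417953/343982 = 443248/191125 + 417953*(1/343982) = 443248/191125 + 417953/343982 = 232350600661/65743559750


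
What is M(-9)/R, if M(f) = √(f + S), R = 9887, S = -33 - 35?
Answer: I*√77/9887 ≈ 0.00088753*I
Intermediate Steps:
S = -68
M(f) = √(-68 + f) (M(f) = √(f - 68) = √(-68 + f))
M(-9)/R = √(-68 - 9)/9887 = √(-77)*(1/9887) = (I*√77)*(1/9887) = I*√77/9887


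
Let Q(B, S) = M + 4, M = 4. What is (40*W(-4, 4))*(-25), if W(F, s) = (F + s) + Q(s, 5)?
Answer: -8000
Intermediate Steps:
Q(B, S) = 8 (Q(B, S) = 4 + 4 = 8)
W(F, s) = 8 + F + s (W(F, s) = (F + s) + 8 = 8 + F + s)
(40*W(-4, 4))*(-25) = (40*(8 - 4 + 4))*(-25) = (40*8)*(-25) = 320*(-25) = -8000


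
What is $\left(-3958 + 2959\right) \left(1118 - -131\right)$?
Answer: $-1247751$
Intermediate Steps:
$\left(-3958 + 2959\right) \left(1118 - -131\right) = - 999 \left(1118 + \left(-284 + 415\right)\right) = - 999 \left(1118 + 131\right) = \left(-999\right) 1249 = -1247751$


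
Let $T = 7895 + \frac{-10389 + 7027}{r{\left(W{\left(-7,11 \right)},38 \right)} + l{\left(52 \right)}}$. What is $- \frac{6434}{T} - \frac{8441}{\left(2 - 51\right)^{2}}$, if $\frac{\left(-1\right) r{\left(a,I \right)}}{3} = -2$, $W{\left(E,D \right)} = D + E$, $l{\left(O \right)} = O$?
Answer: $- \frac{1183206410}{272842437} \approx -4.3366$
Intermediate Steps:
$r{\left(a,I \right)} = 6$ ($r{\left(a,I \right)} = \left(-3\right) \left(-2\right) = 6$)
$T = \frac{227274}{29}$ ($T = 7895 + \frac{-10389 + 7027}{6 + 52} = 7895 - \frac{3362}{58} = 7895 - \frac{1681}{29} = \frac{227274}{29} \approx 7837.0$)
$- \frac{6434}{T} - \frac{8441}{\left(2 - 51\right)^{2}} = - \frac{6434}{\frac{227274}{29}} - \frac{8441}{\left(2 - 51\right)^{2}} = \left(-6434\right) \frac{29}{227274} - \frac{8441}{\left(-49\right)^{2}} = - \frac{93293}{113637} - \frac{8441}{2401} = - \frac{1183206410}{272842437}$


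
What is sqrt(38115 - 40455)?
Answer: 6*I*sqrt(65) ≈ 48.374*I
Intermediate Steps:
sqrt(38115 - 40455) = sqrt(-2340) = 6*I*sqrt(65)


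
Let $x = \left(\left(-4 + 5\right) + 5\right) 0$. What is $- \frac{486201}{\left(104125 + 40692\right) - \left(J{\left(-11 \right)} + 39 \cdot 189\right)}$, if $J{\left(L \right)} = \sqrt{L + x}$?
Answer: $- \frac{22275460882}{6297134309} - \frac{162067 i \sqrt{11}}{6297134309} \approx -3.5374 - 8.5359 \cdot 10^{-5} i$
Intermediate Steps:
$x = 0$ ($x = \left(1 + 5\right) 0 = 6 \cdot 0 = 0$)
$J{\left(L \right)} = \sqrt{L}$ ($J{\left(L \right)} = \sqrt{L + 0} = \sqrt{L}$)
$- \frac{486201}{\left(104125 + 40692\right) - \left(J{\left(-11 \right)} + 39 \cdot 189\right)} = - \frac{486201}{\left(104125 + 40692\right) - \left(\sqrt{-11} + 39 \cdot 189\right)} = - \frac{486201}{144817 - \left(i \sqrt{11} + 7371\right)} = - \frac{486201}{144817 - \left(7371 + i \sqrt{11}\right)} = - \frac{486201}{137446 - i \sqrt{11}}$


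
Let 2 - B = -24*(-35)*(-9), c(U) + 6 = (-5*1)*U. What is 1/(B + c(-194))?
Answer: 1/8526 ≈ 0.00011729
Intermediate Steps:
c(U) = -6 - 5*U (c(U) = -6 + (-5*1)*U = -6 - 5*U)
B = 7562 (B = 2 - (-24*(-35))*(-9) = 2 - 840*(-9) = 2 - 1*(-7560) = 2 + 7560 = 7562)
1/(B + c(-194)) = 1/(7562 + (-6 - 5*(-194))) = 1/(7562 + (-6 + 970)) = 1/(7562 + 964) = 1/8526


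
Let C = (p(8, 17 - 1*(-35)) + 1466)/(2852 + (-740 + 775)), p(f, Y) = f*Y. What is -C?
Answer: -1882/2887 ≈ -0.65189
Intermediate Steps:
p(f, Y) = Y*f
C = 1882/2887 (C = ((17 - 1*(-35))*8 + 1466)/(2852 + (-740 + 775)) = ((17 + 35)*8 + 1466)/(2852 + 35) = (52*8 + 1466)/2887 = (416 + 1466)*(1/2887) = 1882*(1/2887) = 1882/2887 ≈ 0.65189)
-C = -1*1882/2887 = -1882/2887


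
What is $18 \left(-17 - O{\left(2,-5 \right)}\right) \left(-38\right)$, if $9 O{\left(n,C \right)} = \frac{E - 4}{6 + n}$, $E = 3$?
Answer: $\frac{23237}{2} \approx 11619.0$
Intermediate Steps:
$O{\left(n,C \right)} = - \frac{1}{9 \left(6 + n\right)}$ ($O{\left(n,C \right)} = \frac{\left(3 - 4\right) \frac{1}{6 + n}}{9} = \frac{\left(-1\right) \frac{1}{6 + n}}{9} = - \frac{1}{9 \left(6 + n\right)}$)
$18 \left(-17 - O{\left(2,-5 \right)}\right) \left(-38\right) = 18 \left(-17 - - \frac{1}{54 + 9 \cdot 2}\right) \left(-38\right) = 18 \left(-17 - - \frac{1}{54 + 18}\right) \left(-38\right) = 18 \left(-17 - - \frac{1}{72}\right) \left(-38\right) = 18 \left(-17 + \frac{1}{72}\right) \left(-38\right) = 18 \left(- \frac{1223}{72}\right) \left(-38\right) = \left(- \frac{1223}{4}\right) \left(-38\right) = \frac{23237}{2}$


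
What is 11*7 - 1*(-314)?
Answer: 391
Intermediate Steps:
11*7 - 1*(-314) = 77 + 314 = 391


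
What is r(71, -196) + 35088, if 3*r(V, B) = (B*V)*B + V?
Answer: 2832871/3 ≈ 9.4429e+5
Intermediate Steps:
r(V, B) = V/3 + V*B²/3 (r(V, B) = ((B*V)*B + V)/3 = (V*B² + V)/3 = (V + V*B²)/3 = V/3 + V*B²/3)
r(71, -196) + 35088 = (⅓)*71*(1 + (-196)²) + 35088 = (⅓)*71*(1 + 38416) + 35088 = (⅓)*71*38417 + 35088 = 2727607/3 + 35088 = 2832871/3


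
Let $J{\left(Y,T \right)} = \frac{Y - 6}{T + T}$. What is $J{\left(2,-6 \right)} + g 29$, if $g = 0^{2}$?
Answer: $\frac{1}{3} \approx 0.33333$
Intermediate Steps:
$J{\left(Y,T \right)} = \frac{-6 + Y}{2 T}$
$g = 0$
$J{\left(2,-6 \right)} + g 29 = \frac{-6 + 2}{2 \left(-6\right)} + 0 \cdot 29 = \frac{1}{2} \left(- \frac{1}{6}\right) \left(-4\right) + 0 = \frac{1}{3} + 0 = \frac{1}{3}$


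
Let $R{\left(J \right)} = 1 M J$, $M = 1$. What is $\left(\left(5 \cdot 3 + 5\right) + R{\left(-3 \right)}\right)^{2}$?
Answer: $289$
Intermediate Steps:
$R{\left(J \right)} = J$ ($R{\left(J \right)} = 1 \cdot 1 J = 1 J = J$)
$\left(\left(5 \cdot 3 + 5\right) + R{\left(-3 \right)}\right)^{2} = \left(\left(5 \cdot 3 + 5\right) - 3\right)^{2} = \left(\left(15 + 5\right) - 3\right)^{2} = \left(20 - 3\right)^{2} = 17^{2} = 289$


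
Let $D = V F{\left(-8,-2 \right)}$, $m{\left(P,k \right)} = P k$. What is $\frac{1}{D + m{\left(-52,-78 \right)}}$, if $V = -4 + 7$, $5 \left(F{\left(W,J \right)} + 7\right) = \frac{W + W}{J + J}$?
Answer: $\frac{5}{20187} \approx 0.00024768$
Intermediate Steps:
$F{\left(W,J \right)} = -7 + \frac{W}{5 J}$ ($F{\left(W,J \right)} = -7 + \frac{\left(W + W\right) \frac{1}{J + J}}{5} = -7 + \frac{2 W \frac{1}{2 J}}{5} = -7 + \frac{W \frac{1}{J}}{5} = -7 + \frac{W}{5 J}$)
$V = 3$
$D = - \frac{93}{5}$ ($D = 3 \left(-7 + \frac{1}{5} \left(-8\right) \frac{1}{-2}\right) = 3 \left(-7 + \frac{1}{5} \left(-8\right) \left(- \frac{1}{2}\right)\right) = 3 \left(-7 + \frac{4}{5}\right) = 3 \left(- \frac{31}{5}\right) = - \frac{93}{5} \approx -18.6$)
$\frac{1}{D + m{\left(-52,-78 \right)}} = \frac{1}{- \frac{93}{5} - -4056} = \frac{1}{- \frac{93}{5} + 4056} = \frac{1}{\frac{20187}{5}} = \frac{5}{20187}$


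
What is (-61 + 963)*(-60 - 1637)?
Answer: -1530694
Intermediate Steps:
(-61 + 963)*(-60 - 1637) = 902*(-1697) = -1530694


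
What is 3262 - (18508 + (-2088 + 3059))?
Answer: -16217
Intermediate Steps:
3262 - (18508 + (-2088 + 3059)) = 3262 - (18508 + 971) = 3262 - 1*19479 = 3262 - 19479 = -16217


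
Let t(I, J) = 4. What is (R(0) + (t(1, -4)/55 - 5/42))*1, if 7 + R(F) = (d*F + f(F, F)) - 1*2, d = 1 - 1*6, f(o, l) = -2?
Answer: -25517/2310 ≈ -11.046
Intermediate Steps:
d = -5 (d = 1 - 6 = -5)
R(F) = -11 - 5*F (R(F) = -7 + ((-5*F - 2) - 1*2) = -7 + ((-2 - 5*F) - 2) = -7 + (-4 - 5*F) = -11 - 5*F)
(R(0) + (t(1, -4)/55 - 5/42))*1 = ((-11 - 5*0) + (4/55 - 5/42))*1 = ((-11 + 0) + (4*(1/55) - 5*1/42))*1 = (-11 + (4/55 - 5/42))*1 = (-11 - 107/2310)*1 = -25517/2310*1 = -25517/2310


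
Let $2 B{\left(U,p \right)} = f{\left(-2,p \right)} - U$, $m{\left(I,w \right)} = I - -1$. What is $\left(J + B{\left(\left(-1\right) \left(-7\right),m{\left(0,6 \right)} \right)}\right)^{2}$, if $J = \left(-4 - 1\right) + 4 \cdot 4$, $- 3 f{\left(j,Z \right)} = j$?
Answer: $\frac{2209}{36} \approx 61.361$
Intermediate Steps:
$f{\left(j,Z \right)} = - \frac{j}{3}$
$m{\left(I,w \right)} = 1 + I$ ($m{\left(I,w \right)} = I + 1 = 1 + I$)
$B{\left(U,p \right)} = \frac{1}{3} - \frac{U}{2}$ ($B{\left(U,p \right)} = \frac{\left(- \frac{1}{3}\right) \left(-2\right) - U}{2} = \frac{\frac{2}{3} - U}{2} = \frac{1}{3} - \frac{U}{2}$)
$J = 11$ ($J = -5 + 16 = 11$)
$\left(J + B{\left(\left(-1\right) \left(-7\right),m{\left(0,6 \right)} \right)}\right)^{2} = \left(11 + \left(\frac{1}{3} - \frac{\left(-1\right) \left(-7\right)}{2}\right)\right)^{2} = \left(11 + \left(\frac{1}{3} - \frac{7}{2}\right)\right)^{2} = \left(11 - \frac{19}{6}\right)^{2} = \left(\frac{47}{6}\right)^{2} = \frac{2209}{36}$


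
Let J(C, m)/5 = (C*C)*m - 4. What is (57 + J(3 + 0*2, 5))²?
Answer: 68644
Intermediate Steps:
J(C, m) = -20 + 5*m*C² (J(C, m) = 5*((C*C)*m - 4) = 5*(C²*m - 4) = 5*(m*C² - 4) = 5*(-4 + m*C²) = -20 + 5*m*C²)
(57 + J(3 + 0*2, 5))² = (57 + (-20 + 5*5*(3 + 0*2)²))² = (57 + (-20 + 5*5*(3 + 0)²))² = (57 + (-20 + 5*5*3²))² = (57 + (-20 + 5*5*9))² = (57 + (-20 + 225))² = (57 + 205)² = 262² = 68644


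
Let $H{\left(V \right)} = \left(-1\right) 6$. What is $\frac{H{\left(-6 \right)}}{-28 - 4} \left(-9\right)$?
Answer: $- \frac{27}{16} \approx -1.6875$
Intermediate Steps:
$H{\left(V \right)} = -6$
$\frac{H{\left(-6 \right)}}{-28 - 4} \left(-9\right) = \frac{1}{-28 - 4} \left(-6\right) \left(-9\right) = \frac{1}{-32} \left(-6\right) \left(-9\right) = \left(- \frac{1}{32}\right) \left(-6\right) \left(-9\right) = \frac{3}{16} \left(-9\right) = - \frac{27}{16}$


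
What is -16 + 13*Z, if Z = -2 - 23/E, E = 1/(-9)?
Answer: 2649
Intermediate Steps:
E = -⅑ ≈ -0.11111
Z = 205 (Z = -2 - 23/(-⅑) = -2 - 23*(-9) = -2 - 1*(-207) = -2 + 207 = 205)
-16 + 13*Z = -16 + 13*205 = -16 + 2665 = 2649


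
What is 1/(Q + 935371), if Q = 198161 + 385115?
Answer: 1/1518647 ≈ 6.5848e-7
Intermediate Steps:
Q = 583276
1/(Q + 935371) = 1/(583276 + 935371) = 1/1518647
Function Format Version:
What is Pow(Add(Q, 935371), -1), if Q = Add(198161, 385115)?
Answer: Rational(1, 1518647) ≈ 6.5848e-7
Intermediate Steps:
Q = 583276
Pow(Add(Q, 935371), -1) = Pow(Add(583276, 935371), -1) = Pow(1518647, -1) = Rational(1, 1518647)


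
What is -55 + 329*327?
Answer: 107528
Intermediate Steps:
-55 + 329*327 = -55 + 107583 = 107528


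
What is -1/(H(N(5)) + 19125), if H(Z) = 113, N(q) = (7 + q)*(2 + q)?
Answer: -1/19238 ≈ -5.1980e-5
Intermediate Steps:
N(q) = (2 + q)*(7 + q)
-1/(H(N(5)) + 19125) = -1/(113 + 19125) = -1/19238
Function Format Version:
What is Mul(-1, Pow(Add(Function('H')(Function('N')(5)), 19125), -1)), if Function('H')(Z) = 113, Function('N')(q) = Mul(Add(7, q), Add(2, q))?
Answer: Rational(-1, 19238) ≈ -5.1980e-5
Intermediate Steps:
Function('N')(q) = Mul(Add(2, q), Add(7, q))
Mul(-1, Pow(Add(Function('H')(Function('N')(5)), 19125), -1)) = Mul(-1, Pow(Add(113, 19125), -1)) = Mul(-1, Pow(19238, -1)) = Mul(-1, Rational(1, 19238)) = Rational(-1, 19238)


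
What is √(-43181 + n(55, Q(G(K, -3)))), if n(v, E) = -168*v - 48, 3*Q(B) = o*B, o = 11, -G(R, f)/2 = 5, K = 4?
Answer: I*√52469 ≈ 229.06*I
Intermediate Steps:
G(R, f) = -10 (G(R, f) = -2*5 = -10)
Q(B) = 11*B/3 (Q(B) = (11*B)/3 = 11*B/3)
n(v, E) = -48 - 168*v
√(-43181 + n(55, Q(G(K, -3)))) = √(-43181 + (-48 - 168*55)) = √(-43181 + (-48 - 9240)) = √(-43181 - 9288) = √(-52469) = I*√52469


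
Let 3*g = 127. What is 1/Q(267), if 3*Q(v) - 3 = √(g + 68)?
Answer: -27/304 + 3*√993/304 ≈ 0.22216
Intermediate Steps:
g = 127/3 (g = (⅓)*127 = 127/3 ≈ 42.333)
Q(v) = 1 + √993/9 (Q(v) = 1 + √(127/3 + 68)/3 = 1 + √(331/3)/3 = 1 + (√993/3)/3 = 1 + √993/9)
1/Q(267) = 1/(1 + √993/9)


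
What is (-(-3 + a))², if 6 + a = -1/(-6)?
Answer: 2809/36 ≈ 78.028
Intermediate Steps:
a = -35/6 (a = -6 - 1/(-6) = -6 - 1*(-⅙) = -6 + ⅙ = -35/6 ≈ -5.8333)
(-(-3 + a))² = (-(-3 - 35/6))² = (-1*(-53/6))² = (53/6)² = 2809/36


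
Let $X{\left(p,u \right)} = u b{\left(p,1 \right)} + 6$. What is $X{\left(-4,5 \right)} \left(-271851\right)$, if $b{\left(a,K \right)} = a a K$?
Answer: $-23379186$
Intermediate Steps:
$b{\left(a,K \right)} = K a^{2}$ ($b{\left(a,K \right)} = a^{2} K = K a^{2}$)
$X{\left(p,u \right)} = 6 + u p^{2}$ ($X{\left(p,u \right)} = u 1 p^{2} + 6 = u p^{2} + 6 = 6 + u p^{2}$)
$X{\left(-4,5 \right)} \left(-271851\right) = \left(6 + 5 \left(-4\right)^{2}\right) \left(-271851\right) = \left(6 + 5 \cdot 16\right) \left(-271851\right) = \left(6 + 80\right) \left(-271851\right) = 86 \left(-271851\right) = -23379186$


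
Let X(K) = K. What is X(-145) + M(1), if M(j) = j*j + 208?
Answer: 64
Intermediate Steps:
M(j) = 208 + j**2 (M(j) = j**2 + 208 = 208 + j**2)
X(-145) + M(1) = -145 + (208 + 1**2) = -145 + (208 + 1) = -145 + 209 = 64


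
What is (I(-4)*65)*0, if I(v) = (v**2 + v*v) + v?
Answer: 0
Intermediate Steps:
I(v) = v + 2*v**2 (I(v) = (v**2 + v**2) + v = 2*v**2 + v = v + 2*v**2)
(I(-4)*65)*0 = (-4*(1 + 2*(-4))*65)*0 = (-4*(1 - 8)*65)*0 = (-4*(-7)*65)*0 = (28*65)*0 = 1820*0 = 0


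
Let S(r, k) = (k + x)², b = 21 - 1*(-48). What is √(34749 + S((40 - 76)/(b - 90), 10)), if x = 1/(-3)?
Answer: √313582/3 ≈ 186.66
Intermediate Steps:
b = 69 (b = 21 + 48 = 69)
x = -⅓ (x = 1*(-⅓) = -⅓ ≈ -0.33333)
S(r, k) = (-⅓ + k)² (S(r, k) = (k - ⅓)² = (-⅓ + k)²)
√(34749 + S((40 - 76)/(b - 90), 10)) = √(34749 + (-1 + 3*10)²/9) = √(34749 + (-1 + 30)²/9) = √(34749 + (⅑)*29²) = √(34749 + (⅑)*841) = √(34749 + 841/9) = √(313582/9) = √313582/3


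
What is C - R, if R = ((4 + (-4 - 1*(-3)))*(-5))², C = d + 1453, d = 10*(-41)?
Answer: 818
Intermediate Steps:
d = -410
C = 1043 (C = -410 + 1453 = 1043)
R = 225 (R = ((4 + (-4 + 3))*(-5))² = ((4 - 1)*(-5))² = (3*(-5))² = (-15)² = 225)
C - R = 1043 - 1*225 = 1043 - 225 = 818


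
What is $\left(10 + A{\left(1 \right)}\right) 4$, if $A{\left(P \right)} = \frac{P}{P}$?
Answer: $44$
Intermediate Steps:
$A{\left(P \right)} = 1$
$\left(10 + A{\left(1 \right)}\right) 4 = \left(10 + 1\right) 4 = 11 \cdot 4 = 44$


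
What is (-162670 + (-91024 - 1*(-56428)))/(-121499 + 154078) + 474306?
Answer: 15452217908/32579 ≈ 4.7430e+5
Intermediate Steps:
(-162670 + (-91024 - 1*(-56428)))/(-121499 + 154078) + 474306 = (-162670 + (-91024 + 56428))/32579 + 474306 = (-162670 - 34596)*(1/32579) + 474306 = -197266*1/32579 + 474306 = -197266/32579 + 474306 = 15452217908/32579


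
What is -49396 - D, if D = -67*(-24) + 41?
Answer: -51045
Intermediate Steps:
D = 1649 (D = 1608 + 41 = 1649)
-49396 - D = -49396 - 1*1649 = -49396 - 1649 = -51045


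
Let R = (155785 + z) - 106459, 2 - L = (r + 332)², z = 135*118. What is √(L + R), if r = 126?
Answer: I*√144506 ≈ 380.14*I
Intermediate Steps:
z = 15930
L = -209762 (L = 2 - (126 + 332)² = 2 - 1*458² = 2 - 1*209764 = 2 - 209764 = -209762)
R = 65256 (R = (155785 + 15930) - 106459 = 171715 - 106459 = 65256)
√(L + R) = √(-209762 + 65256) = √(-144506) = I*√144506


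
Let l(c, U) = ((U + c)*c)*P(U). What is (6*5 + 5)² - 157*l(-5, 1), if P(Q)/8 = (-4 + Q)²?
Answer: -224855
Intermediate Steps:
P(Q) = 8*(-4 + Q)²
l(c, U) = 8*c*(-4 + U)²*(U + c) (l(c, U) = ((U + c)*c)*(8*(-4 + U)²) = (c*(U + c))*(8*(-4 + U)²) = 8*c*(-4 + U)²*(U + c))
(6*5 + 5)² - 157*l(-5, 1) = (6*5 + 5)² - 1256*(-5)*(-4 + 1)²*(1 - 5) = (30 + 5)² - 1256*(-5)*(-3)²*(-4) = 35² - 1256*(-5)*9*(-4) = 1225 - 157*1440 = 1225 - 226080 = -224855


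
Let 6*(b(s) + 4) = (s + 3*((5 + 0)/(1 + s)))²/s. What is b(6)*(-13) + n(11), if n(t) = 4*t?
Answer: 14123/196 ≈ 72.056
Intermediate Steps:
b(s) = -4 + (s + 15/(1 + s))²/(6*s) (b(s) = -4 + ((s + 3*((5 + 0)/(1 + s)))²/s)/6 = -4 + ((s + 3*(5/(1 + s)))²/s)/6 = -4 + ((s + 15/(1 + s))²/s)/6 = -4 + (s + 15/(1 + s))²/(6*s))
b(6)*(-13) + n(11) = (-4 + (⅙)*(15 + 6 + 6²)²/(6*(1 + 6)²))*(-13) + 4*11 = (-4 + (⅙)*(⅙)*(15 + 6 + 36)²/7²)*(-13) + 44 = (-4 + (⅙)*(⅙)*(1/49)*57²)*(-13) + 44 = (-4 + (⅙)*(⅙)*(1/49)*3249)*(-13) + 44 = (-4 + 361/196)*(-13) + 44 = -423/196*(-13) + 44 = 5499/196 + 44 = 14123/196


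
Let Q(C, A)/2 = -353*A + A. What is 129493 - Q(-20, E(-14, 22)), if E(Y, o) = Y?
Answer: 119637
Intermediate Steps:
Q(C, A) = -704*A (Q(C, A) = 2*(-353*A + A) = 2*(-352*A) = -704*A)
129493 - Q(-20, E(-14, 22)) = 129493 - (-704)*(-14) = 129493 - 1*9856 = 129493 - 9856 = 119637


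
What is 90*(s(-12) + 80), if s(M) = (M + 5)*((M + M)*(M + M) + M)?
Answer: -348120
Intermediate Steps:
s(M) = (5 + M)*(M + 4*M²) (s(M) = (5 + M)*((2*M)*(2*M) + M) = (5 + M)*(4*M² + M) = (5 + M)*(M + 4*M²))
90*(s(-12) + 80) = 90*(-12*(5 + 4*(-12)² + 21*(-12)) + 80) = 90*(-12*(5 + 4*144 - 252) + 80) = 90*(-12*(5 + 576 - 252) + 80) = 90*(-12*329 + 80) = 90*(-3948 + 80) = 90*(-3868) = -348120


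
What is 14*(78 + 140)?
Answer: 3052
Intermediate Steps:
14*(78 + 140) = 14*218 = 3052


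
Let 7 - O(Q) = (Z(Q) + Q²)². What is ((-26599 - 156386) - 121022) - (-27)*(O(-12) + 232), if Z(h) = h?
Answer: -768002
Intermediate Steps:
O(Q) = 7 - (Q + Q²)²
((-26599 - 156386) - 121022) - (-27)*(O(-12) + 232) = ((-26599 - 156386) - 121022) - (-27)*((7 - 1*(-12)²*(1 - 12)²) + 232) = (-182985 - 121022) - (-27)*((7 - 1*144*(-11)²) + 232) = -304007 - (-27)*((7 - 1*144*121) + 232) = -304007 - (-27)*((7 - 17424) + 232) = -304007 - (-27)*(-17417 + 232) = -304007 - (-27)*(-17185) = -304007 - 1*463995 = -304007 - 463995 = -768002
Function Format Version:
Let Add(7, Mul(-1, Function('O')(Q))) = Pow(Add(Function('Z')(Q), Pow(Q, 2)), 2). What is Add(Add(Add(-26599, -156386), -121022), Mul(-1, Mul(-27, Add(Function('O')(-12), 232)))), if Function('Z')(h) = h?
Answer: -768002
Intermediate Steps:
Function('O')(Q) = Add(7, Mul(-1, Pow(Add(Q, Pow(Q, 2)), 2)))
Add(Add(Add(-26599, -156386), -121022), Mul(-1, Mul(-27, Add(Function('O')(-12), 232)))) = Add(Add(Add(-26599, -156386), -121022), Mul(-1, Mul(-27, Add(Add(7, Mul(-1, Pow(-12, 2), Pow(Add(1, -12), 2))), 232)))) = Add(Add(-182985, -121022), Mul(-1, Mul(-27, Add(Add(7, Mul(-1, 144, Pow(-11, 2))), 232)))) = Add(-304007, Mul(-1, Mul(-27, Add(Add(7, Mul(-1, 144, 121)), 232)))) = Add(-304007, Mul(-1, Mul(-27, Add(Add(7, -17424), 232)))) = Add(-304007, Mul(-1, Mul(-27, Add(-17417, 232)))) = Add(-304007, Mul(-1, Mul(-27, -17185))) = Add(-304007, Mul(-1, 463995)) = Add(-304007, -463995) = -768002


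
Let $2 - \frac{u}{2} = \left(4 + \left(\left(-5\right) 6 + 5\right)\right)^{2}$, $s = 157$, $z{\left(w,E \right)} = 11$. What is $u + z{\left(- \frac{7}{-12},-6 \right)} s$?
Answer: $849$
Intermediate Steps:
$u = -878$ ($u = 4 - 2 \left(4 + \left(\left(-5\right) 6 + 5\right)\right)^{2} = 4 - 2 \left(4 + \left(-30 + 5\right)\right)^{2} = 4 - 2 \left(4 - 25\right)^{2} = 4 - 2 \left(-21\right)^{2} = 4 - 882 = -878$)
$u + z{\left(- \frac{7}{-12},-6 \right)} s = -878 + 11 \cdot 157 = -878 + 1727 = 849$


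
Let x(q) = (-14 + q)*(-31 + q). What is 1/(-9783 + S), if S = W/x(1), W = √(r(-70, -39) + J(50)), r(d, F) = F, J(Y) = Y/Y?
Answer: -743997150/7278524118469 - 195*I*√38/7278524118469 ≈ -0.00010222 - 1.6515e-10*I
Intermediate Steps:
J(Y) = 1
x(q) = (-31 + q)*(-14 + q)
W = I*√38 (W = √(-39 + 1) = √(-38) = I*√38 ≈ 6.1644*I)
S = I*√38/390 (S = (I*√38)/(434 + 1² - 45*1) = (I*√38)/(434 + 1 - 45) = (I*√38)/390 = (I*√38)*(1/390) = I*√38/390 ≈ 0.015806*I)
1/(-9783 + S) = 1/(-9783 + I*√38/390)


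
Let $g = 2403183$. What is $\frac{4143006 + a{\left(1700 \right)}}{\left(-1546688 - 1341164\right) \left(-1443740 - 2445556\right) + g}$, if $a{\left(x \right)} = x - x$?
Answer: $\frac{1381002}{3743904545125} \approx 3.6887 \cdot 10^{-7}$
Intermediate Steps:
$a{\left(x \right)} = 0$
$\frac{4143006 + a{\left(1700 \right)}}{\left(-1546688 - 1341164\right) \left(-1443740 - 2445556\right) + g} = \frac{4143006 + 0}{\left(-1546688 - 1341164\right) \left(-1443740 - 2445556\right) + 2403183} = \frac{4143006}{\left(-2887852\right) \left(-3889296\right) + 2403183} = \frac{4143006}{11231711232192 + 2403183} = \frac{4143006}{11231713635375} = 4143006 \cdot \frac{1}{11231713635375} = \frac{1381002}{3743904545125}$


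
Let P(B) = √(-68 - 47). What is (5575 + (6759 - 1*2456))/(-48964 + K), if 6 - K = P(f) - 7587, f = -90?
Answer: -204331369/855779878 + 4939*I*√115/855779878 ≈ -0.23877 + 6.1891e-5*I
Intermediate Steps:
P(B) = I*√115 (P(B) = √(-115) = I*√115)
K = 7593 - I*√115 (K = 6 - (I*√115 - 7587) = 6 - (-7587 + I*√115) = 6 + (7587 - I*√115) = 7593 - I*√115 ≈ 7593.0 - 10.724*I)
(5575 + (6759 - 1*2456))/(-48964 + K) = (5575 + (6759 - 1*2456))/(-48964 + (7593 - I*√115)) = (5575 + (6759 - 2456))/(-41371 - I*√115) = (5575 + 4303)/(-41371 - I*√115) = 9878/(-41371 - I*√115)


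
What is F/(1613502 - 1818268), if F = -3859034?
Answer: 1929517/102383 ≈ 18.846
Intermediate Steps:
F/(1613502 - 1818268) = -3859034/(1613502 - 1818268) = -3859034/(-204766) = -3859034*(-1/204766) = 1929517/102383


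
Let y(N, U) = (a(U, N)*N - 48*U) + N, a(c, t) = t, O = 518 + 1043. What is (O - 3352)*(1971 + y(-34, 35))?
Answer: -2530683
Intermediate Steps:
O = 1561
y(N, U) = N + N² - 48*U (y(N, U) = (N*N - 48*U) + N = (N² - 48*U) + N = N + N² - 48*U)
(O - 3352)*(1971 + y(-34, 35)) = (1561 - 3352)*(1971 + (-34 + (-34)² - 48*35)) = -1791*(1971 + (-34 + 1156 - 1680)) = -1791*(1971 - 558) = -1791*1413 = -2530683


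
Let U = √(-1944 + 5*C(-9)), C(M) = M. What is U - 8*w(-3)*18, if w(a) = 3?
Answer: -432 + 3*I*√221 ≈ -432.0 + 44.598*I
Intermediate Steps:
U = 3*I*√221 (U = √(-1944 + 5*(-9)) = √(-1944 - 45) = √(-1989) = 3*I*√221 ≈ 44.598*I)
U - 8*w(-3)*18 = 3*I*√221 - 8*3*18 = 3*I*√221 - 24*18 = 3*I*√221 - 432 = -432 + 3*I*√221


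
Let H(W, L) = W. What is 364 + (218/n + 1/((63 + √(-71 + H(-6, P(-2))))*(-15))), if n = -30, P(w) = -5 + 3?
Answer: 3092869/8670 + I*√77/60690 ≈ 356.73 + 0.00014459*I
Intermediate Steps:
P(w) = -2
364 + (218/n + 1/((63 + √(-71 + H(-6, P(-2))))*(-15))) = 364 + (218/(-30) + 1/((63 + √(-71 - 6))*(-15))) = 364 + (218*(-1/30) - 1/15/(63 + √(-77))) = 364 + (-109/15 - 1/15/(63 + I*√77)) = 364 + (-109/15 - 1/(15*(63 + I*√77))) = 5351/15 - 1/(15*(63 + I*√77))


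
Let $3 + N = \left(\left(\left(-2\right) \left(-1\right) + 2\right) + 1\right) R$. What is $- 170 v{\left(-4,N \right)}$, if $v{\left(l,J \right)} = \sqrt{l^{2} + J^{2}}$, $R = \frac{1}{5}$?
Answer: $- 340 \sqrt{5} \approx -760.26$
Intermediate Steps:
$R = \frac{1}{5} \approx 0.2$
$N = -2$ ($N = -3 + \left(\left(\left(-2\right) \left(-1\right) + 2\right) + 1\right) \frac{1}{5} = -3 + \left(\left(2 + 2\right) + 1\right) \frac{1}{5} = -3 + \left(4 + 1\right) \frac{1}{5} = -3 + 5 \cdot \frac{1}{5} = -3 + 1 = -2$)
$v{\left(l,J \right)} = \sqrt{J^{2} + l^{2}}$
$- 170 v{\left(-4,N \right)} = - 170 \sqrt{\left(-2\right)^{2} + \left(-4\right)^{2}} = - 170 \sqrt{4 + 16} = - 170 \sqrt{20} = - 170 \cdot 2 \sqrt{5} = - 340 \sqrt{5}$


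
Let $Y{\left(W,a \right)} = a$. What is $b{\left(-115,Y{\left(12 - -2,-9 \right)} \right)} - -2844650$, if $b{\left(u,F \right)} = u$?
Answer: $2844535$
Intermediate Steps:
$b{\left(-115,Y{\left(12 - -2,-9 \right)} \right)} - -2844650 = -115 - -2844650 = -115 + 2844650 = 2844535$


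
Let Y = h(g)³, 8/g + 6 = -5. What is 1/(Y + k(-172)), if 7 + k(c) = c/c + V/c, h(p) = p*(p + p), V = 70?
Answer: -152354246/795775039 ≈ -0.19145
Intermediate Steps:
g = -8/11 (g = 8/(-6 - 5) = 8/(-11) = 8*(-1/11) = -8/11 ≈ -0.72727)
h(p) = 2*p² (h(p) = p*(2*p) = 2*p²)
k(c) = -6 + 70/c (k(c) = -7 + (c/c + 70/c) = -7 + (1 + 70/c) = -6 + 70/c)
Y = 2097152/1771561 (Y = (2*(-8/11)²)³ = (2*(64/121))³ = (128/121)³ = 2097152/1771561 ≈ 1.1838)
1/(Y + k(-172)) = 1/(2097152/1771561 + (-6 + 70/(-172))) = 1/(2097152/1771561 + (-6 + 70*(-1/172))) = 1/(2097152/1771561 + (-6 - 35/86)) = 1/(2097152/1771561 - 551/86) = 1/(-795775039/152354246) = -152354246/795775039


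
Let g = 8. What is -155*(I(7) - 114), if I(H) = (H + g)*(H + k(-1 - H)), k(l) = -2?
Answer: 6045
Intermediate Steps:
I(H) = (-2 + H)*(8 + H) (I(H) = (H + 8)*(H - 2) = (8 + H)*(-2 + H) = (-2 + H)*(8 + H))
-155*(I(7) - 114) = -155*((-16 + 7² + 6*7) - 114) = -155*((-16 + 49 + 42) - 114) = -155*(75 - 114) = -155*(-39) = 6045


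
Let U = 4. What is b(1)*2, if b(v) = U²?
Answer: 32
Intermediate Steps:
b(v) = 16 (b(v) = 4² = 16)
b(1)*2 = 16*2 = 32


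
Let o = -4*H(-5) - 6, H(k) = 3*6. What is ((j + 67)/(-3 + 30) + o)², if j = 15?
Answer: 4096576/729 ≈ 5619.4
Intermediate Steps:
H(k) = 18
o = -78 (o = -4*18 - 6 = -72 - 6 = -78)
((j + 67)/(-3 + 30) + o)² = ((15 + 67)/(-3 + 30) - 78)² = (82/27 - 78)² = (-2024/27)² = 4096576/729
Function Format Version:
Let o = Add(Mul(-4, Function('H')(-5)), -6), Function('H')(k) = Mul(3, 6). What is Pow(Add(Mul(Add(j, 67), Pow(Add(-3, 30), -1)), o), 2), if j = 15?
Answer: Rational(4096576, 729) ≈ 5619.4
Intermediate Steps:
Function('H')(k) = 18
o = -78 (o = Add(Mul(-4, 18), -6) = Add(-72, -6) = -78)
Pow(Add(Mul(Add(j, 67), Pow(Add(-3, 30), -1)), o), 2) = Pow(Add(Mul(Add(15, 67), Pow(Add(-3, 30), -1)), -78), 2) = Pow(Add(Mul(82, Pow(27, -1)), -78), 2) = Pow(Add(Mul(82, Rational(1, 27)), -78), 2) = Pow(Add(Rational(82, 27), -78), 2) = Pow(Rational(-2024, 27), 2) = Rational(4096576, 729)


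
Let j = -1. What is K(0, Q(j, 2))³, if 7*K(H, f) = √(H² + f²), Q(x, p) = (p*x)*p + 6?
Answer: 8/343 ≈ 0.023324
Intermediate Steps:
Q(x, p) = 6 + x*p² (Q(x, p) = x*p² + 6 = 6 + x*p²)
K(H, f) = √(H² + f²)/7
K(0, Q(j, 2))³ = (√(0² + (6 - 1*2²)²)/7)³ = (√(0 + (6 - 1*4)²)/7)³ = (√(0 + (6 - 4)²)/7)³ = (√(0 + 2²)/7)³ = (√(0 + 4)/7)³ = (√4/7)³ = ((⅐)*2)³ = (2/7)³ = 8/343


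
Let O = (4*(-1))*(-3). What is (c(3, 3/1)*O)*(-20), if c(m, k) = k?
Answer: -720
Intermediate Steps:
O = 12 (O = -4*(-3) = 12)
(c(3, 3/1)*O)*(-20) = ((3/1)*12)*(-20) = ((3*1)*12)*(-20) = (3*12)*(-20) = 36*(-20) = -720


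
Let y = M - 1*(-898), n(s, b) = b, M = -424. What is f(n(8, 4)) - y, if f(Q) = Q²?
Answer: -458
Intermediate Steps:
y = 474 (y = -424 - 1*(-898) = -424 + 898 = 474)
f(n(8, 4)) - y = 4² - 1*474 = 16 - 474 = -458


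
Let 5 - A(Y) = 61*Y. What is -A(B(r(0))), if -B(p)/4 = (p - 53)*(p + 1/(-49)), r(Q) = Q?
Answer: -13177/49 ≈ -268.92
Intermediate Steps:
B(p) = -4*(-53 + p)*(-1/49 + p) (B(p) = -4*(p - 53)*(p + 1/(-49)) = -4*(-53 + p)*(p - 1/49) = -4*(-53 + p)*(-1/49 + p))
A(Y) = 5 - 61*Y
-A(B(r(0))) = -(5 - 61*(-212/49 - 4*0² + (10392/49)*0)) = -(5 - 61*(-212/49 - 4*0 + 0)) = -(5 - 61*(-212/49 + 0 + 0)) = -(5 - 61*(-212/49)) = -(5 + 12932/49) = -1*13177/49 = -13177/49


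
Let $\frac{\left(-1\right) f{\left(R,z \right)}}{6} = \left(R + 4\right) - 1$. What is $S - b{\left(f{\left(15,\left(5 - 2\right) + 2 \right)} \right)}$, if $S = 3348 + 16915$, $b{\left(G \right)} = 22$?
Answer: $20241$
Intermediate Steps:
$f{\left(R,z \right)} = -18 - 6 R$ ($f{\left(R,z \right)} = - 6 \left(\left(R + 4\right) - 1\right) = - 6 \left(\left(4 + R\right) - 1\right) = - 6 \left(3 + R\right) = -18 - 6 R$)
$S = 20263$
$S - b{\left(f{\left(15,\left(5 - 2\right) + 2 \right)} \right)} = 20263 - 22 = 20241$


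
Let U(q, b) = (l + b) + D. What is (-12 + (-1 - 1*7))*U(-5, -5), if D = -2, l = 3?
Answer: 80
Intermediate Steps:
U(q, b) = 1 + b (U(q, b) = (3 + b) - 2 = 1 + b)
(-12 + (-1 - 1*7))*U(-5, -5) = (-12 + (-1 - 1*7))*(1 - 5) = (-12 + (-1 - 7))*(-4) = (-12 - 8)*(-4) = -20*(-4) = 80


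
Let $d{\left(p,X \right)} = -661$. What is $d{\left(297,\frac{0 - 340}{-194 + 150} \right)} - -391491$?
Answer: $390830$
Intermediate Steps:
$d{\left(297,\frac{0 - 340}{-194 + 150} \right)} - -391491 = -661 - -391491 = -661 + 391491 = 390830$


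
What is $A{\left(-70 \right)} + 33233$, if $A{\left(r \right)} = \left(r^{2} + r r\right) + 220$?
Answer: $43253$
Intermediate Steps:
$A{\left(r \right)} = 220 + 2 r^{2}$ ($A{\left(r \right)} = \left(r^{2} + r^{2}\right) + 220 = 2 r^{2} + 220 = 220 + 2 r^{2}$)
$A{\left(-70 \right)} + 33233 = \left(220 + 2 \left(-70\right)^{2}\right) + 33233 = \left(220 + 2 \cdot 4900\right) + 33233 = \left(220 + 9800\right) + 33233 = 10020 + 33233 = 43253$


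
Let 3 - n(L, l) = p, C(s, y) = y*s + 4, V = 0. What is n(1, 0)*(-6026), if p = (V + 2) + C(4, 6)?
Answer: 162702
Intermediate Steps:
C(s, y) = 4 + s*y (C(s, y) = s*y + 4 = 4 + s*y)
p = 30 (p = (0 + 2) + (4 + 4*6) = 2 + (4 + 24) = 2 + 28 = 30)
n(L, l) = -27 (n(L, l) = 3 - 1*30 = 3 - 30 = -27)
n(1, 0)*(-6026) = -27*(-6026) = 162702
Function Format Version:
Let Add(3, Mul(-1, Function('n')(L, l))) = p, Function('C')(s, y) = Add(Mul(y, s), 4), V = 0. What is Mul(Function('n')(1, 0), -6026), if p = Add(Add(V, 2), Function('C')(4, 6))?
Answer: 162702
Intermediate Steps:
Function('C')(s, y) = Add(4, Mul(s, y)) (Function('C')(s, y) = Add(Mul(s, y), 4) = Add(4, Mul(s, y)))
p = 30 (p = Add(Add(0, 2), Add(4, Mul(4, 6))) = Add(2, Add(4, 24)) = Add(2, 28) = 30)
Function('n')(L, l) = -27 (Function('n')(L, l) = Add(3, Mul(-1, 30)) = Add(3, -30) = -27)
Mul(Function('n')(1, 0), -6026) = Mul(-27, -6026) = 162702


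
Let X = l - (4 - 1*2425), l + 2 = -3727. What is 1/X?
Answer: -1/1308 ≈ -0.00076453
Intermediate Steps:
l = -3729 (l = -2 - 3727 = -3729)
X = -1308 (X = -3729 - (4 - 1*2425) = -3729 - (4 - 2425) = -3729 - 1*(-2421) = -3729 + 2421 = -1308)
1/X = 1/(-1308) = -1/1308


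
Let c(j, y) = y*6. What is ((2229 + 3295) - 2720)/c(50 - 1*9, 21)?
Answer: 1402/63 ≈ 22.254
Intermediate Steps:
c(j, y) = 6*y
((2229 + 3295) - 2720)/c(50 - 1*9, 21) = ((2229 + 3295) - 2720)/((6*21)) = (5524 - 2720)/126 = 2804*(1/126) = 1402/63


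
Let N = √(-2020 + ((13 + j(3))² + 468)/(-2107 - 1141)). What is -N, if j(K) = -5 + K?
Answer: -3*I*√147999383/812 ≈ -44.946*I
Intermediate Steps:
N = 3*I*√147999383/812 (N = √(-2020 + ((13 + (-5 + 3))² + 468)/(-2107 - 1141)) = √(-2020 + ((13 - 2)² + 468)/(-3248)) = √(-2020 + (11² + 468)*(-1/3248)) = √(-2020 + (121 + 468)*(-1/3248)) = √(-2020 + 589*(-1/3248)) = √(-2020 - 589/3248) = √(-6561549/3248) = 3*I*√147999383/812 ≈ 44.946*I)
-N = -3*I*√147999383/812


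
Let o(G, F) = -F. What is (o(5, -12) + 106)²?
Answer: 13924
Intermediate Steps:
(o(5, -12) + 106)² = (-1*(-12) + 106)² = (12 + 106)² = 118² = 13924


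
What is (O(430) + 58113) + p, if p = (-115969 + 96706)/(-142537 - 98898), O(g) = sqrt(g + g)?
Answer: 14030531418/241435 + 2*sqrt(215) ≈ 58142.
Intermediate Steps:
O(g) = sqrt(2)*sqrt(g) (O(g) = sqrt(2*g) = sqrt(2)*sqrt(g))
p = 19263/241435 (p = -19263/(-241435) = -19263*(-1/241435) = 19263/241435 ≈ 0.079785)
(O(430) + 58113) + p = (sqrt(2)*sqrt(430) + 58113) + 19263/241435 = (2*sqrt(215) + 58113) + 19263/241435 = (58113 + 2*sqrt(215)) + 19263/241435 = 14030531418/241435 + 2*sqrt(215)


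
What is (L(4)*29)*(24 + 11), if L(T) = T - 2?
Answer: 2030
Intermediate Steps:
L(T) = -2 + T
(L(4)*29)*(24 + 11) = ((-2 + 4)*29)*(24 + 11) = (2*29)*35 = 58*35 = 2030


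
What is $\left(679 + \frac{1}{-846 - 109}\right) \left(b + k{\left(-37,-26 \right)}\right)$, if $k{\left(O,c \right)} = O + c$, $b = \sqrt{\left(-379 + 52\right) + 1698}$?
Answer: $- \frac{40851972}{955} + \frac{648444 \sqrt{1371}}{955} \approx -17636.0$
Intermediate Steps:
$b = \sqrt{1371}$ ($b = \sqrt{-327 + 1698} = \sqrt{1371} \approx 37.027$)
$\left(679 + \frac{1}{-846 - 109}\right) \left(b + k{\left(-37,-26 \right)}\right) = \left(679 + \frac{1}{-846 - 109}\right) \left(\sqrt{1371} - 63\right) = \left(679 + \frac{1}{-846 - 109}\right) \left(-63 + \sqrt{1371}\right) = \left(679 + \frac{1}{-955}\right) \left(-63 + \sqrt{1371}\right) = \left(679 - \frac{1}{955}\right) \left(-63 + \sqrt{1371}\right) = \frac{648444 \left(-63 + \sqrt{1371}\right)}{955} = - \frac{40851972}{955} + \frac{648444 \sqrt{1371}}{955}$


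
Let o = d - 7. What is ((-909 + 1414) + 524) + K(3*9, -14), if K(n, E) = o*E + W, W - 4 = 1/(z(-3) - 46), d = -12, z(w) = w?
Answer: 63650/49 ≈ 1299.0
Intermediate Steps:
W = 195/49 (W = 4 + 1/(-3 - 46) = 4 + 1/(-49) = 4 - 1/49 = 195/49 ≈ 3.9796)
o = -19 (o = -12 - 7 = -19)
K(n, E) = 195/49 - 19*E (K(n, E) = -19*E + 195/49 = 195/49 - 19*E)
((-909 + 1414) + 524) + K(3*9, -14) = ((-909 + 1414) + 524) + (195/49 - 19*(-14)) = (505 + 524) + (195/49 + 266) = 1029 + 13229/49 = 63650/49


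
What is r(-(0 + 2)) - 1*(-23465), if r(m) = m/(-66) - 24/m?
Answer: 774742/33 ≈ 23477.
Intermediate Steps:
r(m) = -24/m - m/66 (r(m) = m*(-1/66) - 24/m = -m/66 - 24/m = -24/m - m/66)
r(-(0 + 2)) - 1*(-23465) = (-24*(-1/(0 + 2)) - (-1)*(0 + 2)/66) - 1*(-23465) = (-24/((-1*2)) - (-1)*2/66) + 23465 = (-24/(-2) - 1/66*(-2)) + 23465 = (-24*(-½) + 1/33) + 23465 = (12 + 1/33) + 23465 = 397/33 + 23465 = 774742/33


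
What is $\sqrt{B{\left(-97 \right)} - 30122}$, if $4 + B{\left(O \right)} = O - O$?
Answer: $i \sqrt{30126} \approx 173.57 i$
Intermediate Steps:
$B{\left(O \right)} = -4$ ($B{\left(O \right)} = -4 + \left(O - O\right) = -4 + 0 = -4$)
$\sqrt{B{\left(-97 \right)} - 30122} = \sqrt{-4 - 30122} = \sqrt{-30126} = i \sqrt{30126}$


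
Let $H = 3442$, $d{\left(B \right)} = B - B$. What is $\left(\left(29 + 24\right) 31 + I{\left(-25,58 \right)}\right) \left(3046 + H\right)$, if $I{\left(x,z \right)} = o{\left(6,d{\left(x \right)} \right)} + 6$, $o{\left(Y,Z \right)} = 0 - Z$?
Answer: $10698712$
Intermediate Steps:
$d{\left(B \right)} = 0$
$o{\left(Y,Z \right)} = - Z$
$I{\left(x,z \right)} = 6$ ($I{\left(x,z \right)} = \left(-1\right) 0 + 6 = 0 + 6 = 6$)
$\left(\left(29 + 24\right) 31 + I{\left(-25,58 \right)}\right) \left(3046 + H\right) = \left(\left(29 + 24\right) 31 + 6\right) \left(3046 + 3442\right) = \left(53 \cdot 31 + 6\right) 6488 = \left(1643 + 6\right) 6488 = 1649 \cdot 6488 = 10698712$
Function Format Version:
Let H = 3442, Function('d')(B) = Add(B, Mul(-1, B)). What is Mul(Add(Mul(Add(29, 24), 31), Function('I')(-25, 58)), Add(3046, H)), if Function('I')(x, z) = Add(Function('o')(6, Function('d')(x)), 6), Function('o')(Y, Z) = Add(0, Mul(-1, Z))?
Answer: 10698712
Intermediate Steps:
Function('d')(B) = 0
Function('o')(Y, Z) = Mul(-1, Z)
Function('I')(x, z) = 6 (Function('I')(x, z) = Add(Mul(-1, 0), 6) = Add(0, 6) = 6)
Mul(Add(Mul(Add(29, 24), 31), Function('I')(-25, 58)), Add(3046, H)) = Mul(Add(Mul(Add(29, 24), 31), 6), Add(3046, 3442)) = Mul(Add(Mul(53, 31), 6), 6488) = Mul(Add(1643, 6), 6488) = Mul(1649, 6488) = 10698712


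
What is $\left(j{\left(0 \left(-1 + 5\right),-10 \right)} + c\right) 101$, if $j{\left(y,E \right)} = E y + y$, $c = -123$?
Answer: $-12423$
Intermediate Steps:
$j{\left(y,E \right)} = y + E y$
$\left(j{\left(0 \left(-1 + 5\right),-10 \right)} + c\right) 101 = \left(0 \left(-1 + 5\right) \left(1 - 10\right) - 123\right) 101 = \left(0 \cdot 4 \left(-9\right) - 123\right) 101 = \left(0 \left(-9\right) - 123\right) 101 = \left(0 - 123\right) 101 = \left(-123\right) 101 = -12423$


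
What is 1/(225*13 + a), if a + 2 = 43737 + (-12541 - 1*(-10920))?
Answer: 1/45039 ≈ 2.2203e-5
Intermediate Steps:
a = 42114 (a = -2 + (43737 + (-12541 - 1*(-10920))) = -2 + (43737 + (-12541 + 10920)) = -2 + (43737 - 1621) = -2 + 42116 = 42114)
1/(225*13 + a) = 1/(225*13 + 42114) = 1/(2925 + 42114) = 1/45039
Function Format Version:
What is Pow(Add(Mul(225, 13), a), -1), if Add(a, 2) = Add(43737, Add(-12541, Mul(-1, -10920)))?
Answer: Rational(1, 45039) ≈ 2.2203e-5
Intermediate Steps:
a = 42114 (a = Add(-2, Add(43737, Add(-12541, Mul(-1, -10920)))) = Add(-2, Add(43737, Add(-12541, 10920))) = Add(-2, Add(43737, -1621)) = Add(-2, 42116) = 42114)
Pow(Add(Mul(225, 13), a), -1) = Pow(Add(Mul(225, 13), 42114), -1) = Pow(Add(2925, 42114), -1) = Pow(45039, -1) = Rational(1, 45039)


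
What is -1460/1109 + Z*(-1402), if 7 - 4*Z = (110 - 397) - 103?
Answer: -308634293/2218 ≈ -1.3915e+5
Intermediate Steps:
Z = 397/4 (Z = 7/4 - ((110 - 397) - 103)/4 = 7/4 - (-287 - 103)/4 = 7/4 - ¼*(-390) = 7/4 + 195/2 = 397/4 ≈ 99.250)
-1460/1109 + Z*(-1402) = -1460/1109 + (397/4)*(-1402) = -1460*1/1109 - 278297/2 = -1460/1109 - 278297/2 = -308634293/2218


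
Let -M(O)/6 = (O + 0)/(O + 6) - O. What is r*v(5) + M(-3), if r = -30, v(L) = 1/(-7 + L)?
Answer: 3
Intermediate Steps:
M(O) = 6*O - 6*O/(6 + O) (M(O) = -6*((O + 0)/(O + 6) - O) = -6*(O/(6 + O) - O) = -6*(-O + O/(6 + O)) = 6*O - 6*O/(6 + O))
r*v(5) + M(-3) = -30/(-7 + 5) + 6*(-3)*(5 - 3)/(6 - 3) = -30/(-2) + 6*(-3)*2/3 = -30*(-½) + 6*(-3)*(⅓)*2 = 15 - 12 = 3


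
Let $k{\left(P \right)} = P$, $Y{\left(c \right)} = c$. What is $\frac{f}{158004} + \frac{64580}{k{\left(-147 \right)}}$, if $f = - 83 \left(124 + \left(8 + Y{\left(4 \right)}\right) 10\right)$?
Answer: $- \frac{121510421}{276507} \approx -439.45$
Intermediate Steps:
$f = -20252$ ($f = - 83 \left(124 + \left(8 + 4\right) 10\right) = - 83 \left(124 + 12 \cdot 10\right) = - 83 \left(124 + 120\right) = \left(-83\right) 244 = -20252$)
$\frac{f}{158004} + \frac{64580}{k{\left(-147 \right)}} = - \frac{20252}{158004} + \frac{64580}{-147} = \left(-20252\right) \frac{1}{158004} + 64580 \left(- \frac{1}{147}\right) = - \frac{5063}{39501} - \frac{64580}{147} = - \frac{121510421}{276507}$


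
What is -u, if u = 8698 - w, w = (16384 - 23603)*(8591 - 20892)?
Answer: 88792221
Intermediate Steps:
w = 88800919 (w = -7219*(-12301) = 88800919)
u = -88792221 (u = 8698 - 1*88800919 = 8698 - 88800919 = -88792221)
-u = -1*(-88792221) = 88792221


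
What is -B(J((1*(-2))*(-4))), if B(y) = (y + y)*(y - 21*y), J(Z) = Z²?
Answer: 163840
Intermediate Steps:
B(y) = -40*y² (B(y) = (2*y)*(-20*y) = -40*y²)
-B(J((1*(-2))*(-4))) = -(-40)*(((1*(-2))*(-4))²)² = -(-40)*((-2*(-4))²)² = -(-40)*(8²)² = -(-40)*64² = -(-40)*4096 = -1*(-163840) = 163840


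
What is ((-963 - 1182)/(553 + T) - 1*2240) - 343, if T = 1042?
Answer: -74946/29 ≈ -2584.3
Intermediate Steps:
((-963 - 1182)/(553 + T) - 1*2240) - 343 = ((-963 - 1182)/(553 + 1042) - 1*2240) - 343 = (-2145/1595 - 2240) - 343 = (-2145*1/1595 - 2240) - 343 = (-39/29 - 2240) - 343 = -64999/29 - 343 = -74946/29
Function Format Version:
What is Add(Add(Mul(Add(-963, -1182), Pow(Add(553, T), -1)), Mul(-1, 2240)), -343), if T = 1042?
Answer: Rational(-74946, 29) ≈ -2584.3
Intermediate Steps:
Add(Add(Mul(Add(-963, -1182), Pow(Add(553, T), -1)), Mul(-1, 2240)), -343) = Add(Add(Mul(Add(-963, -1182), Pow(Add(553, 1042), -1)), Mul(-1, 2240)), -343) = Add(Add(Mul(-2145, Pow(1595, -1)), -2240), -343) = Add(Add(Mul(-2145, Rational(1, 1595)), -2240), -343) = Add(Add(Rational(-39, 29), -2240), -343) = Add(Rational(-64999, 29), -343) = Rational(-74946, 29)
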